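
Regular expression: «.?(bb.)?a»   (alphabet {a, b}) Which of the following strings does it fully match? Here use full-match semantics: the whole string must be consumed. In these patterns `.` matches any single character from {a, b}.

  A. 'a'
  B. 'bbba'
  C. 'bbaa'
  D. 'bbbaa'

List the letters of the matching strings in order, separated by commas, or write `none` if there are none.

A → match
B → match
C → match
D → match

A, B, C, D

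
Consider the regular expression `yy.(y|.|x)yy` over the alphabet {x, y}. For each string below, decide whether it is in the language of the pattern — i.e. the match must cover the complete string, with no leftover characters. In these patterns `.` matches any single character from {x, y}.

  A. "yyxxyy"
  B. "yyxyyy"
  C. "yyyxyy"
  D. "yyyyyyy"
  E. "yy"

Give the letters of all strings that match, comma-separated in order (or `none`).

A. "yyxxyy" → match
B. "yyxyyy" → match
C. "yyyxyy" → match
D. "yyyyyyy" → no match
E. "yy" → no match

A, B, C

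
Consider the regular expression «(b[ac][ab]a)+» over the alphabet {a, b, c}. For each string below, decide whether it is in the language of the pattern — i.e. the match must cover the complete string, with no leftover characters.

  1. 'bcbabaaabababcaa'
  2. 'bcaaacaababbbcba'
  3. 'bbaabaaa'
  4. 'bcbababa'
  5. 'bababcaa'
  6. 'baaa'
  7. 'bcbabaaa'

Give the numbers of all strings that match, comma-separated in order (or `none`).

1 → match
2 → no match
3 → no match
4 → match
5 → match
6 → match
7 → match

1, 4, 5, 6, 7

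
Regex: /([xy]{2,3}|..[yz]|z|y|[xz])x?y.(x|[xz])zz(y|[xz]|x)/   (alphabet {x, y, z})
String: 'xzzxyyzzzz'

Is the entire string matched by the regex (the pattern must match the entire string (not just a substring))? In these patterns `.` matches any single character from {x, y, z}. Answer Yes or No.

Yes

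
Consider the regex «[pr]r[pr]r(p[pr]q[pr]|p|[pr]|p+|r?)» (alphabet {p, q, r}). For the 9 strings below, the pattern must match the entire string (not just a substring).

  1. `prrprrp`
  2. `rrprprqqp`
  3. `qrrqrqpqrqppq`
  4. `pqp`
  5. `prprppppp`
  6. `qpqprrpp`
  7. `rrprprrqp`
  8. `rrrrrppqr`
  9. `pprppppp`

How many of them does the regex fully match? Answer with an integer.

1 → no match
2 → no match
3 → no match
4 → no match
5 → match
6 → no match
7 → no match
8 → no match
9 → no match
Total matched: 1

1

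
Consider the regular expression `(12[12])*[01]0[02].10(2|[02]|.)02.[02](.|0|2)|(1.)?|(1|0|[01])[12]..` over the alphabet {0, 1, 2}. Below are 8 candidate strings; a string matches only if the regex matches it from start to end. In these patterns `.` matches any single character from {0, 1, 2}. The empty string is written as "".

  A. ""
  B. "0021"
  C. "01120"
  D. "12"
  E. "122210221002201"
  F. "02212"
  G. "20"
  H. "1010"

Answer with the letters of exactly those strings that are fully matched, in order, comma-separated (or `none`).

A. "" → match
B. "0021" → no match
C. "01120" → no match
D. "12" → match
E → no match
F. "02212" → no match
G. "20" → no match
H. "1010" → no match

A, D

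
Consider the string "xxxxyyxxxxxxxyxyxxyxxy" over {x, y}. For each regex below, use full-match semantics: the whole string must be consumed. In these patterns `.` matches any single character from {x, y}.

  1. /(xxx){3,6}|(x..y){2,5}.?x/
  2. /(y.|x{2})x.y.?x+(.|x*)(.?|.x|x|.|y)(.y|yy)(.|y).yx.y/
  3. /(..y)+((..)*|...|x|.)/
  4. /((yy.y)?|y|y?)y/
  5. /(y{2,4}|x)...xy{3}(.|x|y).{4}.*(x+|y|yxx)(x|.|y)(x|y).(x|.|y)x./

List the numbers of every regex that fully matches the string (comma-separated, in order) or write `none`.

1 → no match
2 → match
3 → no match
4 → no match
5 → no match

2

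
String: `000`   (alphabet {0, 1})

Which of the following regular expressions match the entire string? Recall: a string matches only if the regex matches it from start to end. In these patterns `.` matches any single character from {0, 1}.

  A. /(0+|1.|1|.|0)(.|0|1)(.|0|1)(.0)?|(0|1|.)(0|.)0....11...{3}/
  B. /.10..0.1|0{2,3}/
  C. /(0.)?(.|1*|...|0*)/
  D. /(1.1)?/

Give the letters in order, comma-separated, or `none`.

A, B, C

A → match
B → match
C → match
D → no match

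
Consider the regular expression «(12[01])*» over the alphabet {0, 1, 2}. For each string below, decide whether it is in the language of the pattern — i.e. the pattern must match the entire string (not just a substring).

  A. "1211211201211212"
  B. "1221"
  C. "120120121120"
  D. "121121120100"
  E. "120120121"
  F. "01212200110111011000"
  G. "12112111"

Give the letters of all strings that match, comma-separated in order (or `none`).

C, E

A → no match
B → no match
C → match
D → no match
E → match
F → no match
G → no match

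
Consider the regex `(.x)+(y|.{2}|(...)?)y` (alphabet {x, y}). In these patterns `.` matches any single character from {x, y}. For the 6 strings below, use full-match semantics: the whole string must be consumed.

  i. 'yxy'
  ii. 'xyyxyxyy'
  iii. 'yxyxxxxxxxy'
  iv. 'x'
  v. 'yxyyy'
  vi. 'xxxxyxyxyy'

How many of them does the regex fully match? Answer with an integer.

4

i. 'yxy' → match
ii. 'xyyxyxyy' → no match
iii. 'yxyxxxxxxxy' → match
iv. 'x' → no match — must end with 'y'
v. 'yxyyy' → match
vi. 'xxxxyxyxyy' → match
Total matched: 4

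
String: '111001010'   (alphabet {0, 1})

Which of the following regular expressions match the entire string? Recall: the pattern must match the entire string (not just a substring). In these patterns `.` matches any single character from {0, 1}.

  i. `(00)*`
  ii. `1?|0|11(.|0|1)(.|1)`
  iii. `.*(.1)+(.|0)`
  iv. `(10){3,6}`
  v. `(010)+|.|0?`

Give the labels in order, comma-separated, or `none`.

iii

i → no match
ii → no match
iii → match
iv → no match — must start with '10'
v → no match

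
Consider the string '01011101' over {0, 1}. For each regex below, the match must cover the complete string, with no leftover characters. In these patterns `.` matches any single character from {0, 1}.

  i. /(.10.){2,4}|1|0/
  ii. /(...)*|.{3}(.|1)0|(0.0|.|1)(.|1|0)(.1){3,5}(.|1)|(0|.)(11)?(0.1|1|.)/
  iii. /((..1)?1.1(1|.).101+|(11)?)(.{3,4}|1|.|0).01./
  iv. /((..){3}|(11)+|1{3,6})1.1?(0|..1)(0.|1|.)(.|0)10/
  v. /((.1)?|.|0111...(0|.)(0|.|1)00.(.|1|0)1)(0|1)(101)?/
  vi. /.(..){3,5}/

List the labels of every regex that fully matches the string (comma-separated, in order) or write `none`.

i

i → match
ii → no match
iii → no match
iv → no match — must end with '10'
v → no match
vi → no match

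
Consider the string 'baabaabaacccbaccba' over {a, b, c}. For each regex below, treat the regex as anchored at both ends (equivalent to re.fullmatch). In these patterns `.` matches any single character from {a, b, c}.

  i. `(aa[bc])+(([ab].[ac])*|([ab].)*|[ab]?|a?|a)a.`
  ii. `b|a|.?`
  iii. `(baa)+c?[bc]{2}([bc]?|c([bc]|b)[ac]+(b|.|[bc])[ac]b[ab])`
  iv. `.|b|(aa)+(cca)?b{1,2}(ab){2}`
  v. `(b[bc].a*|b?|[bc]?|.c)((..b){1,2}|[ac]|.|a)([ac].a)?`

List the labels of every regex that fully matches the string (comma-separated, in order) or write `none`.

iii

i → no match — must start with 'aa'
ii → no match
iii → match
iv → no match
v → no match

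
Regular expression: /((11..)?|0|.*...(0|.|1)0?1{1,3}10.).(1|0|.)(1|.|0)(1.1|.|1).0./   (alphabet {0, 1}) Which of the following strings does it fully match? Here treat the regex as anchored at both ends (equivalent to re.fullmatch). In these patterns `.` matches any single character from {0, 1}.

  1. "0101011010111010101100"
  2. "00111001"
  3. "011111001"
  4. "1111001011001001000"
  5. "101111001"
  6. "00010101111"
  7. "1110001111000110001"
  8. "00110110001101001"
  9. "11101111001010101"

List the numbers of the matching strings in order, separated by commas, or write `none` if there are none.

1, 2, 3, 4, 5, 7, 9

1 → match
2 → match
3 → match
4 → match
5 → match
6 → no match
7 → match
8 → no match
9 → match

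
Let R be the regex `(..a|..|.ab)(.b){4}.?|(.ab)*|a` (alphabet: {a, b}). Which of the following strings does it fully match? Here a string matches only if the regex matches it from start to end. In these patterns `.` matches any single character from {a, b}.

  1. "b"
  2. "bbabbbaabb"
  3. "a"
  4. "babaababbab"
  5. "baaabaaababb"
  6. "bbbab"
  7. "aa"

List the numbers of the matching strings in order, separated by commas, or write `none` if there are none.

3

1 → no match
2 → no match
3 → match
4 → no match
5 → no match
6 → no match
7 → no match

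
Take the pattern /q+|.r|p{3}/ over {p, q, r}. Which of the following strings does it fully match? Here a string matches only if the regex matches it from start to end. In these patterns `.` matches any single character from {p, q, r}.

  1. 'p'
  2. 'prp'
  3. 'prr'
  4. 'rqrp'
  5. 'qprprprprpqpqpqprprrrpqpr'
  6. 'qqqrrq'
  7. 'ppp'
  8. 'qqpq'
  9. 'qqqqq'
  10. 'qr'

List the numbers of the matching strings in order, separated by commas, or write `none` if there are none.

1 → no match
2 → no match
3 → no match
4 → no match
5 → no match
6 → no match
7 → match
8 → no match
9 → match
10 → match

7, 9, 10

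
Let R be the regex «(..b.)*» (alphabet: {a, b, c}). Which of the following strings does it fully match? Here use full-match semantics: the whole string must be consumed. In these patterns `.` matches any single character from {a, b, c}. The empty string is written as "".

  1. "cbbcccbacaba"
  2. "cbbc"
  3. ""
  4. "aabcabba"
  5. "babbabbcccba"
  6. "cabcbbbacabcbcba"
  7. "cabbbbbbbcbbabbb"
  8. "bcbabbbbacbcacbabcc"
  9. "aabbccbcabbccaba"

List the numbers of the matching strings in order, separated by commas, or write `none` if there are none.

1, 2, 3, 4, 5, 6, 7, 9

1 → match
2 → match
3 → match
4 → match
5 → match
6 → match
7 → match
8 → no match
9 → match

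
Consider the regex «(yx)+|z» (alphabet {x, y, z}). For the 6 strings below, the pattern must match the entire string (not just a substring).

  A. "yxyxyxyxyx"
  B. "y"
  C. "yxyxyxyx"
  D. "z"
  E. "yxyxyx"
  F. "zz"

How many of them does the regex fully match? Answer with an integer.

4

A. "yxyxyxyxyx" → match
B. "y" → no match
C. "yxyxyxyx" → match
D. "z" → match
E. "yxyxyx" → match
F. "zz" → no match
Total matched: 4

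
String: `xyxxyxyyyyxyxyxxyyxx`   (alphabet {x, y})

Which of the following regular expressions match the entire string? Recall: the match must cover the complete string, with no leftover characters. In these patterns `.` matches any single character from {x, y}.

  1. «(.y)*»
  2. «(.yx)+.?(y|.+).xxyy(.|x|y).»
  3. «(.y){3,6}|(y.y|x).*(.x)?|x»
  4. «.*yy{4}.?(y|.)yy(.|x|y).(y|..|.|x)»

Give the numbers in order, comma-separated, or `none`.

1 → no match
2 → match
3 → match
4 → no match

2, 3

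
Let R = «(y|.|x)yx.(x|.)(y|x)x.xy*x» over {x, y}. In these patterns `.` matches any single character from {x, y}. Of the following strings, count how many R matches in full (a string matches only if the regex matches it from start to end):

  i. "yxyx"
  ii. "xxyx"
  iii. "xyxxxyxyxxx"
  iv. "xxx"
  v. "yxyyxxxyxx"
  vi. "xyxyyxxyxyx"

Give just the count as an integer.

i → no match
ii → no match
iii → no match
iv → no match
v → no match
vi → match
Total matched: 1

1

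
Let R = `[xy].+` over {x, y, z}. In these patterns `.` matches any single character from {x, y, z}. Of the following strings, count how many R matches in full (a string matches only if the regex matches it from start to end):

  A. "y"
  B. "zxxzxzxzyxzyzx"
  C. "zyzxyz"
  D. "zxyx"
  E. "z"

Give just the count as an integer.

A → no match
B → no match
C → no match
D → no match
E → no match
Total matched: 0

0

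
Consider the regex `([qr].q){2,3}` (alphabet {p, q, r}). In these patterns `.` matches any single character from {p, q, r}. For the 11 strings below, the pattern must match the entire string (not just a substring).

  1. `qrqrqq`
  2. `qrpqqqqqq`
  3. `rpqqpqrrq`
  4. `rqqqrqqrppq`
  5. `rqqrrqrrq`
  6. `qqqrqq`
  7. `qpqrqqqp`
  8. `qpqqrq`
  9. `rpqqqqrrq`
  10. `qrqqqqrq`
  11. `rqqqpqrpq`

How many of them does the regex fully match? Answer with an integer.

1 → match
2 → no match
3 → match
4 → no match
5 → match
6 → match
7 → no match — must end with `q`
8 → match
9 → match
10 → no match
11 → match
Total matched: 7

7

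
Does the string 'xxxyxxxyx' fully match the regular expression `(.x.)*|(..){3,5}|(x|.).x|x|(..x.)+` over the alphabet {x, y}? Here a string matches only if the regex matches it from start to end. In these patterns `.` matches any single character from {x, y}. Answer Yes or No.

No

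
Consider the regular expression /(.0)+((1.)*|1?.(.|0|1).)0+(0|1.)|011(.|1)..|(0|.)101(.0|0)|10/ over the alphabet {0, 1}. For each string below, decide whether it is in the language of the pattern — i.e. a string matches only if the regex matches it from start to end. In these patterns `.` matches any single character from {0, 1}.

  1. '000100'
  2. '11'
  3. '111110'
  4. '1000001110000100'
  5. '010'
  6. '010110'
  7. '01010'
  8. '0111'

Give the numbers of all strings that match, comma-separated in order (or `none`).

1. '000100' → no match
2. '11' → no match
3. '111110' → no match
4 → no match
5. '010' → no match
6. '010110' → match
7. '01010' → match
8. '0111' → no match

6, 7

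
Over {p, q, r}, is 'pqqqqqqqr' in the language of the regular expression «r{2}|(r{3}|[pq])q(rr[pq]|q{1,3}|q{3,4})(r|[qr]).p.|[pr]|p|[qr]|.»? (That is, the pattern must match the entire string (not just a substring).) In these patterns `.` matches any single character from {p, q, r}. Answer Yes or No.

No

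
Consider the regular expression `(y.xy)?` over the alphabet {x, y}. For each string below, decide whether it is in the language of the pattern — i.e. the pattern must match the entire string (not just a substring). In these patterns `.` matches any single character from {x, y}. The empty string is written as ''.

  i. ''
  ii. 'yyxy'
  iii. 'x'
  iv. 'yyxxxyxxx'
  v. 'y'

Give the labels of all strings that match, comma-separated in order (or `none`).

i, ii

i. '' → match
ii. 'yyxy' → match
iii. 'x' → no match
iv. 'yyxxxyxxx' → no match
v. 'y' → no match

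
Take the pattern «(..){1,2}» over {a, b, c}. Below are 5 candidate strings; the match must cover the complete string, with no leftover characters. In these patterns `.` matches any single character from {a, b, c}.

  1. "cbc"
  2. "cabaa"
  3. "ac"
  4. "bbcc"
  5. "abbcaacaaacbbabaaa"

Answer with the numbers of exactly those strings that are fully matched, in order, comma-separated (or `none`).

1 → no match
2 → no match
3 → match
4 → match
5 → no match

3, 4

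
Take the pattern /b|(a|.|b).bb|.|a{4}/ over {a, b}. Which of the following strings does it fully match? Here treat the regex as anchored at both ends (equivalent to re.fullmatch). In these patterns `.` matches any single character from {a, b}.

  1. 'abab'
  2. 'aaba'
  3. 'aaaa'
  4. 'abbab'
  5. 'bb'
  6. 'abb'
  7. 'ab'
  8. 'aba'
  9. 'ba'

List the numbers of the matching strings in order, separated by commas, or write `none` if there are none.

1 → no match
2 → no match
3 → match
4 → no match
5 → no match
6 → no match
7 → no match
8 → no match
9 → no match

3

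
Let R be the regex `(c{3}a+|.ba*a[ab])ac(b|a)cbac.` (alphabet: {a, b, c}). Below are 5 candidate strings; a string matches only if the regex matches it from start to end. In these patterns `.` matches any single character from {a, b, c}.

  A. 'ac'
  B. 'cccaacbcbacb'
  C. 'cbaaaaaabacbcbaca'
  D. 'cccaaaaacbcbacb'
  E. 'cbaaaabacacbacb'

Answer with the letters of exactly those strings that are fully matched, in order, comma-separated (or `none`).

A → no match
B → match
C → match
D → match
E → match

B, C, D, E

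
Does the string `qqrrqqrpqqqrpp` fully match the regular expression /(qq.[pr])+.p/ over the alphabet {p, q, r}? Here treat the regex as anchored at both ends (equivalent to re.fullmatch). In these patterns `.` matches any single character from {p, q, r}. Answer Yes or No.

Yes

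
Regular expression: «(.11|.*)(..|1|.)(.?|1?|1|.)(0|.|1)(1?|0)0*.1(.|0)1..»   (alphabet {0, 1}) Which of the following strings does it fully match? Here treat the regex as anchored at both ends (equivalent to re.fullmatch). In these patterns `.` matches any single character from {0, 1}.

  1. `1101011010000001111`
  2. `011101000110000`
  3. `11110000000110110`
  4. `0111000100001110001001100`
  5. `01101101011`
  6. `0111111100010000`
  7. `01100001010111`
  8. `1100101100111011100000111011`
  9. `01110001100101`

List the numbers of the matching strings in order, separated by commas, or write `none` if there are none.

3, 7

1 → no match
2 → no match
3 → match
4 → no match
5 → no match
6 → no match
7 → match
8 → no match
9 → no match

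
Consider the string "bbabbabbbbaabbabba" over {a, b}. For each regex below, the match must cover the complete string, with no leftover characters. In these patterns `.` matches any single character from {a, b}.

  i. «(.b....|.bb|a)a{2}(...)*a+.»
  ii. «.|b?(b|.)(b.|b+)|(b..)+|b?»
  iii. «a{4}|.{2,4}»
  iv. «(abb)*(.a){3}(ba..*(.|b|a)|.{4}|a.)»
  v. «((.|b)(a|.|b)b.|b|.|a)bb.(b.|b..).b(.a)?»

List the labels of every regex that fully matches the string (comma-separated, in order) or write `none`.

i → no match
ii → match
iii → no match
iv → no match
v → no match

ii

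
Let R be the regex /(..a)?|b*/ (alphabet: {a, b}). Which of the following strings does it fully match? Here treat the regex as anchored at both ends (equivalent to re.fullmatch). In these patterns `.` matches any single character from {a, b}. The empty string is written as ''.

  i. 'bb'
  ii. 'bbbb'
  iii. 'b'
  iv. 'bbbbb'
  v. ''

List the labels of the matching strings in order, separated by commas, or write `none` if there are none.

i → match
ii → match
iii → match
iv → match
v → match

i, ii, iii, iv, v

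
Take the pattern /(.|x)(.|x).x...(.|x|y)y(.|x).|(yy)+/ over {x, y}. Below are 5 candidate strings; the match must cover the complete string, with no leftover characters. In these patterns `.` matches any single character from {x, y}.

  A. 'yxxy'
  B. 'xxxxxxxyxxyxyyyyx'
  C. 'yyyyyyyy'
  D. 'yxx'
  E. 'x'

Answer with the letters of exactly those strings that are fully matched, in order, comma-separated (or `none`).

C

A → no match
B → no match
C → match
D → no match
E → no match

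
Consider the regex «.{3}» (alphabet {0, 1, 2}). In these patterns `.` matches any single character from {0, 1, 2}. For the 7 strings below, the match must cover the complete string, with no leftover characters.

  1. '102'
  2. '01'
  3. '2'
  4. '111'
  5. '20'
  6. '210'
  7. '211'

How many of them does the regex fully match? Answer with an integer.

1 → match
2 → no match
3 → no match
4 → match
5 → no match
6 → match
7 → match
Total matched: 4

4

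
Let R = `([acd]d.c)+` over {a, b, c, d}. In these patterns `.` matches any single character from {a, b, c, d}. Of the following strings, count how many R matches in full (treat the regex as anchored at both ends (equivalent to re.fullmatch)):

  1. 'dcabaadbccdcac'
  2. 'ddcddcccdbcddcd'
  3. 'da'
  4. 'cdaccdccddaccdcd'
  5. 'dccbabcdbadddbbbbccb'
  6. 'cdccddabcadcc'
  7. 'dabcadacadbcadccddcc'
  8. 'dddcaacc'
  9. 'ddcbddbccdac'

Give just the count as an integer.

1 → no match
2 → no match — must end with 'c'
3. 'da' → no match — must end with 'c'
4 → no match — must end with 'c'
5 → no match — must end with 'c'
6 → no match
7 → no match
8. 'dddcaacc' → no match
9. 'ddcbddbccdac' → no match
Total matched: 0

0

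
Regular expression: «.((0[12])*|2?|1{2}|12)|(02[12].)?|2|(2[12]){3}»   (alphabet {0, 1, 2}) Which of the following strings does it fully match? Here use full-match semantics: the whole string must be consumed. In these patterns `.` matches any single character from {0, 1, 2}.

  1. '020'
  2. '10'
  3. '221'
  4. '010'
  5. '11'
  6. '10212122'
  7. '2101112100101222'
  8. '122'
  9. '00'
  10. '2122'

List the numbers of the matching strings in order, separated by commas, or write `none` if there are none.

1 → no match
2 → no match
3 → no match
4 → no match
5 → no match
6 → no match
7 → no match
8 → no match
9 → no match
10 → no match

none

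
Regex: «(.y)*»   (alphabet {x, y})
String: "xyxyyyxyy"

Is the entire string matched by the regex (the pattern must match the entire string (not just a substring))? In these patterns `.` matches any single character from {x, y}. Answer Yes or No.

No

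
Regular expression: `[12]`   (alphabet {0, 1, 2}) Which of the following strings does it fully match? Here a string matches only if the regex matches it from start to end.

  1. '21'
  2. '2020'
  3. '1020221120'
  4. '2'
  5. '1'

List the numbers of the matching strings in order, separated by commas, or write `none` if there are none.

1. '21' → no match
2. '2020' → no match
3. '1020221120' → no match
4. '2' → match
5. '1' → match

4, 5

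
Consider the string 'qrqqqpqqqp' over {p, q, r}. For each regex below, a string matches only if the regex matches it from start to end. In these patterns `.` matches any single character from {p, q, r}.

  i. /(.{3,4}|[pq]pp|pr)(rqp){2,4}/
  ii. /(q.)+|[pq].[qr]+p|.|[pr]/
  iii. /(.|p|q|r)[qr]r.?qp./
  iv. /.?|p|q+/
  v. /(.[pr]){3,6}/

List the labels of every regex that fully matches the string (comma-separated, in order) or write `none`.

ii

i → no match — must end with 'rqp'
ii → match
iii → no match
iv → no match
v → no match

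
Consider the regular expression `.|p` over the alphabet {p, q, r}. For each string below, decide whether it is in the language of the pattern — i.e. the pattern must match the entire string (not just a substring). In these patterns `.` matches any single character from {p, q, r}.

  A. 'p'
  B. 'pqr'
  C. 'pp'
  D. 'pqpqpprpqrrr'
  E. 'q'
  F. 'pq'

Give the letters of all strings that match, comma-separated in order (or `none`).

A → match
B → no match
C → no match
D → no match
E → match
F → no match

A, E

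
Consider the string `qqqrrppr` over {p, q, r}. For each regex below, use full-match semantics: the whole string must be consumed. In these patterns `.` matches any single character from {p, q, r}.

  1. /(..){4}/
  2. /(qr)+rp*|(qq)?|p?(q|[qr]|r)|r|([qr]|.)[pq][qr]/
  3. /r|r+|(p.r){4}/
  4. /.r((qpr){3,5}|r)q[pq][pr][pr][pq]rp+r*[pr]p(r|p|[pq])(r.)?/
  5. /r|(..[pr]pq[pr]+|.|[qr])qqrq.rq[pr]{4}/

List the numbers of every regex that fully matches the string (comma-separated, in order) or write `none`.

1 → match
2 → no match
3 → no match
4 → no match
5 → no match

1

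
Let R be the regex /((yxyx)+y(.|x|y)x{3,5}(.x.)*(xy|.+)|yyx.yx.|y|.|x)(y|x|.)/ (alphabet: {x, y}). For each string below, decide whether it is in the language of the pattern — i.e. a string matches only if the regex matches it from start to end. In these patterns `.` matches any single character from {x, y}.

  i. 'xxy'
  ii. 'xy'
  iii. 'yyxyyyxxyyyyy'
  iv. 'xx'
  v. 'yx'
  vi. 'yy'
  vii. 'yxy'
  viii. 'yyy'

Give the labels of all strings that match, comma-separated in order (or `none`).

i. 'xxy' → no match
ii. 'xy' → match
iii → no match
iv. 'xx' → match
v. 'yx' → match
vi. 'yy' → match
vii. 'yxy' → no match
viii. 'yyy' → no match

ii, iv, v, vi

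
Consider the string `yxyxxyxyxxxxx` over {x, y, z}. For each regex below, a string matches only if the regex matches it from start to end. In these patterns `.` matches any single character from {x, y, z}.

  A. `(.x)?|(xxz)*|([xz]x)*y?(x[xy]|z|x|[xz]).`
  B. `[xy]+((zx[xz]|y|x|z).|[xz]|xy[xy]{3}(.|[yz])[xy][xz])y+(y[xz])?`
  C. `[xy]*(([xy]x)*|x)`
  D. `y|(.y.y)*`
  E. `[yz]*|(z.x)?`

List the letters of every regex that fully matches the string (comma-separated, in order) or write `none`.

A → no match
B → no match
C → match
D → no match
E → no match

C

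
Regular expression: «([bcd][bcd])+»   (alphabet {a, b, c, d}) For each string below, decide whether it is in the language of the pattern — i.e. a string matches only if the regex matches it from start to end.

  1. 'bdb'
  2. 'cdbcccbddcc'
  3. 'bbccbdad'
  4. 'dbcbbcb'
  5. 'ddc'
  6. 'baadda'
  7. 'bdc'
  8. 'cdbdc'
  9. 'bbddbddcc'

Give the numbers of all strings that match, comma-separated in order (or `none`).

1 → no match
2 → no match
3 → no match
4 → no match
5 → no match
6 → no match
7 → no match
8 → no match
9 → no match

none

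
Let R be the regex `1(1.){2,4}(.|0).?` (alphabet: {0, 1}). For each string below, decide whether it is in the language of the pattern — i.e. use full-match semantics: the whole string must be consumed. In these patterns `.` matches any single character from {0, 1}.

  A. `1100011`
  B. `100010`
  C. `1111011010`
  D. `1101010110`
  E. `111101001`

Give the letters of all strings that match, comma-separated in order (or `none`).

A → no match
B → no match — must start with `11`
C → no match
D → match
E → match

D, E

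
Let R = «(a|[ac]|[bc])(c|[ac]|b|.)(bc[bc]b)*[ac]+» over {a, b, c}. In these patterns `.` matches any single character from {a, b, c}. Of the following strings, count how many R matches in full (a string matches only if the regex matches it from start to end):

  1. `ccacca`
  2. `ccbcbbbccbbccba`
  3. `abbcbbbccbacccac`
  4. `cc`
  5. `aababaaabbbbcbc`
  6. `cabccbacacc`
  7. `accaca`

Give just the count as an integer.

5

1. `ccacca` → match
2 → match
3 → match
4. `cc` → no match
5 → no match
6. `cabccbacacc` → match
7. `accaca` → match
Total matched: 5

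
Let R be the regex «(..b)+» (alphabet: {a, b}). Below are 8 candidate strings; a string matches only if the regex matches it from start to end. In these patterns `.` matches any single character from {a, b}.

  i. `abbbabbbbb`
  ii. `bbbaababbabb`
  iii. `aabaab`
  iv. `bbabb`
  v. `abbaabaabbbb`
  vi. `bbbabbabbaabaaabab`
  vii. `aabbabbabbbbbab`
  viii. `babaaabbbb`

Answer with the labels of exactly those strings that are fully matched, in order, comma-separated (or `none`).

i → no match
ii → match
iii → match
iv → no match
v → match
vi → no match
vii → match
viii → no match

ii, iii, v, vii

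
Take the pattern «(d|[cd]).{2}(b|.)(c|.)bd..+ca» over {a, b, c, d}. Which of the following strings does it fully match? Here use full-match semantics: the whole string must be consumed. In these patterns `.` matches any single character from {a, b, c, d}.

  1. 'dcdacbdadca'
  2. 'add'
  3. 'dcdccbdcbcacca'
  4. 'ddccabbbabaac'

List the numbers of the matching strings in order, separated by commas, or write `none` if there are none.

1, 3

1 → match
2 → no match — must end with 'ca'
3 → match
4 → no match — must end with 'ca'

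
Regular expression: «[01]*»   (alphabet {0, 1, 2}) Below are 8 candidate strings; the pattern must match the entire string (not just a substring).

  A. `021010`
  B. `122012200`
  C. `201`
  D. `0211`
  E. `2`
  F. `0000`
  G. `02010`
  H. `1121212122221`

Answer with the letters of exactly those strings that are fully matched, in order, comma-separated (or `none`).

A → no match
B → no match
C → no match
D → no match
E → no match
F → match
G → no match
H → no match

F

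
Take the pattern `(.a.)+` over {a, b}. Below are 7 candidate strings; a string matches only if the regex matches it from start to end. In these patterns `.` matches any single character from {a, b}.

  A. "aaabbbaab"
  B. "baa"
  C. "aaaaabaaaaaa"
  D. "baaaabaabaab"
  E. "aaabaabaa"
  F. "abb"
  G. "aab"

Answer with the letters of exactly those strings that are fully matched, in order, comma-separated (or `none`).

A → no match
B → match
C → match
D → match
E → match
F → no match
G → match

B, C, D, E, G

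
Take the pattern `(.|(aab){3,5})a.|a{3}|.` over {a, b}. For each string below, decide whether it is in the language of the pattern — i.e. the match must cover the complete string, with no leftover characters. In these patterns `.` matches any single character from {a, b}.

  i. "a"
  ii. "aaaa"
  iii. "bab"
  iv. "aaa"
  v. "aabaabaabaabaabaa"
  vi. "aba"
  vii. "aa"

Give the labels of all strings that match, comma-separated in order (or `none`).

i, iii, iv, v

i → match
ii → no match
iii → match
iv → match
v → match
vi → no match
vii → no match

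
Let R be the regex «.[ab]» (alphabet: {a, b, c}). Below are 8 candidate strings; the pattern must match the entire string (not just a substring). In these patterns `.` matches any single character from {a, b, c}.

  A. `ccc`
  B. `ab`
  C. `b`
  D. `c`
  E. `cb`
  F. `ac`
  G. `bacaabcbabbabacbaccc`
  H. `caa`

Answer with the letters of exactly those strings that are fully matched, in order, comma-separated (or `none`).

A → no match
B → match
C → no match
D → no match
E → match
F → no match
G → no match
H → no match

B, E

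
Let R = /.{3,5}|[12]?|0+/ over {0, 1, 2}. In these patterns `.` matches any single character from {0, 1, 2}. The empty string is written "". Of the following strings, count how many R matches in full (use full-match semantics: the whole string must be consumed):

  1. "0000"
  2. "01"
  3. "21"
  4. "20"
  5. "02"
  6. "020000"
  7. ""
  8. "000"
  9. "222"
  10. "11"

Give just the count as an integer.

4

1 → match
2 → no match
3 → no match
4 → no match
5 → no match
6 → no match
7 → match
8 → match
9 → match
10 → no match
Total matched: 4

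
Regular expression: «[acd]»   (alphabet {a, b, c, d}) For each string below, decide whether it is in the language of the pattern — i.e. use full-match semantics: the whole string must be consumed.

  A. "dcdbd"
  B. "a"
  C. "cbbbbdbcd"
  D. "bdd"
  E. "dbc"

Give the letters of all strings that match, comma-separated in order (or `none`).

B

A → no match
B → match
C → no match
D → no match
E → no match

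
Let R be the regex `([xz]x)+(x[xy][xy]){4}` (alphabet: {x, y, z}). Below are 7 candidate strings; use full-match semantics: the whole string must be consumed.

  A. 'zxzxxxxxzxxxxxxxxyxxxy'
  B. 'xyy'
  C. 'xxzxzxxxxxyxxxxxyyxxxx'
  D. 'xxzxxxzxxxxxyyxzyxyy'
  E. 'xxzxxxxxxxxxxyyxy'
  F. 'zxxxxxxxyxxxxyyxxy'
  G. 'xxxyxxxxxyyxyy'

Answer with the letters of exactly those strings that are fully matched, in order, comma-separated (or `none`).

A, F, G

A → match
B. 'xyy' → no match
C → no match
D → no match
E → no match
F → match
G → match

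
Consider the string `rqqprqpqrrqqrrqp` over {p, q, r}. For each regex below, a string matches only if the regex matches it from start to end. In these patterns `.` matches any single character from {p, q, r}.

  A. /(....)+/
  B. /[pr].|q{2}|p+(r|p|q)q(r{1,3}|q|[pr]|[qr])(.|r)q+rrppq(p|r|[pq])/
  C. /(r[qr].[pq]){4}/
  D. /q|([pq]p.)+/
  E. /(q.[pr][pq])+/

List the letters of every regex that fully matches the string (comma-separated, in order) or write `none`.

A → match
B → no match
C → match
D → no match
E → no match — must start with `q`

A, C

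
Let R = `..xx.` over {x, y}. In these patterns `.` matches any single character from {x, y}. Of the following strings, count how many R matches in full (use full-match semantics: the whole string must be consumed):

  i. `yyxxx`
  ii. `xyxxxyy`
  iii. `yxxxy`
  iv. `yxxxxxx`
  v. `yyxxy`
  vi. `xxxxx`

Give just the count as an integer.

4

i → match
ii → no match
iii → match
iv → no match
v → match
vi → match
Total matched: 4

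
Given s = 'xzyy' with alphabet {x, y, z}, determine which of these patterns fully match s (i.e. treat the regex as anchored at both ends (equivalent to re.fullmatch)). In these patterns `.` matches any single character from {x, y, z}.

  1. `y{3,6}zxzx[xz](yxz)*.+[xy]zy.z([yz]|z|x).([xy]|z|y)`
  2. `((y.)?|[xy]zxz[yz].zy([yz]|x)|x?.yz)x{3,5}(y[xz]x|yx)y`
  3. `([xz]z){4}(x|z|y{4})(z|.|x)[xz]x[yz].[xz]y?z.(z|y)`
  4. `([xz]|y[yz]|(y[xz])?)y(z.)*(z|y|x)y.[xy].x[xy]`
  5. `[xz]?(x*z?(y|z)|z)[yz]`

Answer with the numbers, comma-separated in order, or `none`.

1 → no match — must start with 'y'
2 → no match
3 → no match
4 → no match
5 → match

5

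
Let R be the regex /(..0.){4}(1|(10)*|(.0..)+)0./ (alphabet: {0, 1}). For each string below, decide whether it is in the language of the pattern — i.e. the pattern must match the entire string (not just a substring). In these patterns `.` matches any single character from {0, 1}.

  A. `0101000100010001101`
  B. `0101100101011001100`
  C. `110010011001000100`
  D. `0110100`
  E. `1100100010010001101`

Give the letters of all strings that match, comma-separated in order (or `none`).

A → match
B → match
C → match
D. `0110100` → no match
E → match

A, B, C, E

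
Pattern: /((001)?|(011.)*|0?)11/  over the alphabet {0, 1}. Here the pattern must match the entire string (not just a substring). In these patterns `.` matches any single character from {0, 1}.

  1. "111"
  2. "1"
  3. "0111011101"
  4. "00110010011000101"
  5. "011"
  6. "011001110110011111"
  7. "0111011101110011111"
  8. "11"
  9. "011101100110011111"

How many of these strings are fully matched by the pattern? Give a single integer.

1. "111" → no match
2. "1" → no match — must end with "11"
3. "0111011101" → no match — must end with "11"
4 → no match — must end with "11"
5. "011" → match
6 → match
7 → no match
8. "11" → match
9 → match
Total matched: 4

4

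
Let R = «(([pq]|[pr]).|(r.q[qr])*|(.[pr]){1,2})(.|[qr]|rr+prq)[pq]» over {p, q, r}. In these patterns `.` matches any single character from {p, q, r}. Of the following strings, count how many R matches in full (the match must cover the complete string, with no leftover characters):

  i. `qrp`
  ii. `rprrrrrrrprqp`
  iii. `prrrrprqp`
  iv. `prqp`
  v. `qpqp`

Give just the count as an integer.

i → no match
ii → match
iii → match
iv → match
v → match
Total matched: 4

4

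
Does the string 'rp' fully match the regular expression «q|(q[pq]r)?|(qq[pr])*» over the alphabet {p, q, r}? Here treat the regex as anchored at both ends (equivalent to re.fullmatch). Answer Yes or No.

No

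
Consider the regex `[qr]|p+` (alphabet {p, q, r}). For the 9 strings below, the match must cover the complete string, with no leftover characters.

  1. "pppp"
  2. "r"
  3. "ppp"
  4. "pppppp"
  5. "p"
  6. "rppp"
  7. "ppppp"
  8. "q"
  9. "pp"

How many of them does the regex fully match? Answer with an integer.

1 → match
2 → match
3 → match
4 → match
5 → match
6 → no match
7 → match
8 → match
9 → match
Total matched: 8

8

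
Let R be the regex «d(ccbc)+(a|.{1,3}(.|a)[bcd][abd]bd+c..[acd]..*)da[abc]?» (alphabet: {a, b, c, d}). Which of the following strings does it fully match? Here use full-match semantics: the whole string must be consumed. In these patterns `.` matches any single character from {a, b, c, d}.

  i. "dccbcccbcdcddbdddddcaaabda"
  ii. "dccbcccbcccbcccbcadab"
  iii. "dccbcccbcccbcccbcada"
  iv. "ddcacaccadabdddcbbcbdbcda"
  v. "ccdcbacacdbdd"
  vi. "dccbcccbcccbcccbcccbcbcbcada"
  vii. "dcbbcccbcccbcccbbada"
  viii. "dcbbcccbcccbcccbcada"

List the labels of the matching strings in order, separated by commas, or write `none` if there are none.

i → match
ii → match
iii → match
iv → no match — must start with "dccbc"
v → no match — must start with "dccbc"
vi → no match
vii → no match — must start with "dccbc"
viii → no match — must start with "dccbc"

i, ii, iii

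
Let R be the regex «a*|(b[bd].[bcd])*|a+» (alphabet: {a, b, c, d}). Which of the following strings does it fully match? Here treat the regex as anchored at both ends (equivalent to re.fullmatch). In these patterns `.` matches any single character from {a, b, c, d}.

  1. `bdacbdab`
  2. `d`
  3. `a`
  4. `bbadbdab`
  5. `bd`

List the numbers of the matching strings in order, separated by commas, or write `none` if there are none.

1, 3, 4

1 → match
2 → no match
3 → match
4 → match
5 → no match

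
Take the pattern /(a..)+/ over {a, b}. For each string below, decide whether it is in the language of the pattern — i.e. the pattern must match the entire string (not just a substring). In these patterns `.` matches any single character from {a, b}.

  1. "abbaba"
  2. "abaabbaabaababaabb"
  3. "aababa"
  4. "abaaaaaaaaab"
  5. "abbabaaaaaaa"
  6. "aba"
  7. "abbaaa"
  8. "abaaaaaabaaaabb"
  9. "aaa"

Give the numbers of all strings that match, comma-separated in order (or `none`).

1, 2, 3, 4, 5, 6, 7, 8, 9

1. "abbaba" → match
2 → match
3. "aababa" → match
4. "abaaaaaaaaab" → match
5. "abbabaaaaaaa" → match
6. "aba" → match
7. "abbaaa" → match
8 → match
9. "aaa" → match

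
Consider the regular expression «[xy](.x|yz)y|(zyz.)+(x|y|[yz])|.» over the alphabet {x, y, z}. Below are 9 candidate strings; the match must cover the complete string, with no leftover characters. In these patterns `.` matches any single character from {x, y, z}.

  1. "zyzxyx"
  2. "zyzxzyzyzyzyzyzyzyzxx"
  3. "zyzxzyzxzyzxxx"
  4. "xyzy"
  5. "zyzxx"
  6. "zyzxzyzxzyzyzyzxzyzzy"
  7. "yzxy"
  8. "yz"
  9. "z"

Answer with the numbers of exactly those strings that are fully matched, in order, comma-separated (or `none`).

1 → no match
2 → match
3 → no match
4 → match
5 → match
6 → match
7 → match
8 → no match
9 → match

2, 4, 5, 6, 7, 9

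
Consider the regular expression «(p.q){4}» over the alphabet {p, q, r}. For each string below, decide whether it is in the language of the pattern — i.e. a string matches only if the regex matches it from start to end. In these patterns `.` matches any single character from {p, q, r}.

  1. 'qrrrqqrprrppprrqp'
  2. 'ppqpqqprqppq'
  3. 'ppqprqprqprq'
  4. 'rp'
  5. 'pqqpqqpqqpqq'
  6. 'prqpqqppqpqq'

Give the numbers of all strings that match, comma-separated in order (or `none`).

1 → no match — must start with 'p'
2 → match
3 → match
4 → no match — must start with 'p'
5 → match
6 → match

2, 3, 5, 6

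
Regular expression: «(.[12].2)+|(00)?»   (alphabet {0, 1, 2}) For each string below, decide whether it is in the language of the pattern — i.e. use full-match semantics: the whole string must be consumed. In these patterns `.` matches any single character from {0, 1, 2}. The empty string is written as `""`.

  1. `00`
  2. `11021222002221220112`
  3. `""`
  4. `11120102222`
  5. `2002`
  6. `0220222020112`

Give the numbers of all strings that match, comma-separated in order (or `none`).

1, 3

1 → match
2 → no match
3 → match
4 → no match
5 → no match
6 → no match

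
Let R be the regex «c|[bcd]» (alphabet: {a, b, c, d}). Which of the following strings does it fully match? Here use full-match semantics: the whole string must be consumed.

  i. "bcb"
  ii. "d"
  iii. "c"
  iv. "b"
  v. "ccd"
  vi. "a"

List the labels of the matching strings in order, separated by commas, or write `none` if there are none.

i → no match
ii → match
iii → match
iv → match
v → no match
vi → no match

ii, iii, iv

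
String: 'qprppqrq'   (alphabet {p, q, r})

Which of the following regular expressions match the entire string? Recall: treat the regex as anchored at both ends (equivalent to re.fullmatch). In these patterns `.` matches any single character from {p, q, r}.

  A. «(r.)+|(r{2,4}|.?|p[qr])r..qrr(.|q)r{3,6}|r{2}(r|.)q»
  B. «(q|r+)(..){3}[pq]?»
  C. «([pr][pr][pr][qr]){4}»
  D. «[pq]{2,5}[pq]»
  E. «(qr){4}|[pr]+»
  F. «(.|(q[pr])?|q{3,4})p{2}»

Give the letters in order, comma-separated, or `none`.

A → no match
B → match
C → no match
D → no match
E → no match
F → no match — must end with 'p'

B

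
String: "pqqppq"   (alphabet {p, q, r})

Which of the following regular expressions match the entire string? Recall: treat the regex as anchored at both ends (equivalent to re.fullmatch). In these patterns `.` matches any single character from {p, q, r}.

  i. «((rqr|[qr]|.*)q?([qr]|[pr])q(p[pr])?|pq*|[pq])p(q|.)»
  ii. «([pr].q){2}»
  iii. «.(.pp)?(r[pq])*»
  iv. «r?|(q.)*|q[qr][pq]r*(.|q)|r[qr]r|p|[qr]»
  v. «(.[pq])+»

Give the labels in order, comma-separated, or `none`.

i → no match
ii → match
iii → no match
iv → no match
v → match

ii, v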